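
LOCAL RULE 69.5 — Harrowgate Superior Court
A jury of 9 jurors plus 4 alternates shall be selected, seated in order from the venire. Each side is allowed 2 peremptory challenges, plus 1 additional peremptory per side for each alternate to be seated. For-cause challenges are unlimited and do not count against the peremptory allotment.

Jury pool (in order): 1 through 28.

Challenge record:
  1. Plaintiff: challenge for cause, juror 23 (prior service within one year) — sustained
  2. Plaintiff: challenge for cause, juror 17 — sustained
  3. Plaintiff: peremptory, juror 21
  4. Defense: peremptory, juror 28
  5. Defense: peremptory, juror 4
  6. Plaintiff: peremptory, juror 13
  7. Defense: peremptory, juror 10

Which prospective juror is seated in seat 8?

Removed: #4, #10, #13, #17, #21, #23, #28.
Seating in order: seats 1–9 → #1, #2, #3, #5, #6, #7, #8, #9, #11; alternates → #12, #14, #15, #16.
So seat 8 is #9.

9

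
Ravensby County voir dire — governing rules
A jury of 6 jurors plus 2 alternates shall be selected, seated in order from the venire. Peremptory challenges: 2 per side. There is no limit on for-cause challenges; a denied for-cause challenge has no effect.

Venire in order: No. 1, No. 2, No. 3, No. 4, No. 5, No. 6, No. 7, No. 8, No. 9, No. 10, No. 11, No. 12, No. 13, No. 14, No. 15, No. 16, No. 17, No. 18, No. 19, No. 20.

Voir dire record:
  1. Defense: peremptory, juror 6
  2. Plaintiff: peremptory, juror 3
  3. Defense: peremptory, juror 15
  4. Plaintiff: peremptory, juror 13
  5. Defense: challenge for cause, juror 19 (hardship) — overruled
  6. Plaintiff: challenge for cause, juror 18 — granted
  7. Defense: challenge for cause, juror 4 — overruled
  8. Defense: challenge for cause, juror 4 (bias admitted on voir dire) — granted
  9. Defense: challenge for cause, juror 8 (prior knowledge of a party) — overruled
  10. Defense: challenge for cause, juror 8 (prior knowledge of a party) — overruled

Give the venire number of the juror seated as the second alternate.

Removed: #3, #4, #6, #13, #15, #18. (#8, #19 stay — for-cause denied.)
Seating in order: seats 1–6 → #1, #2, #5, #7, #8, #9; alternates → #10, #11.
So alternate 2 is #11.

11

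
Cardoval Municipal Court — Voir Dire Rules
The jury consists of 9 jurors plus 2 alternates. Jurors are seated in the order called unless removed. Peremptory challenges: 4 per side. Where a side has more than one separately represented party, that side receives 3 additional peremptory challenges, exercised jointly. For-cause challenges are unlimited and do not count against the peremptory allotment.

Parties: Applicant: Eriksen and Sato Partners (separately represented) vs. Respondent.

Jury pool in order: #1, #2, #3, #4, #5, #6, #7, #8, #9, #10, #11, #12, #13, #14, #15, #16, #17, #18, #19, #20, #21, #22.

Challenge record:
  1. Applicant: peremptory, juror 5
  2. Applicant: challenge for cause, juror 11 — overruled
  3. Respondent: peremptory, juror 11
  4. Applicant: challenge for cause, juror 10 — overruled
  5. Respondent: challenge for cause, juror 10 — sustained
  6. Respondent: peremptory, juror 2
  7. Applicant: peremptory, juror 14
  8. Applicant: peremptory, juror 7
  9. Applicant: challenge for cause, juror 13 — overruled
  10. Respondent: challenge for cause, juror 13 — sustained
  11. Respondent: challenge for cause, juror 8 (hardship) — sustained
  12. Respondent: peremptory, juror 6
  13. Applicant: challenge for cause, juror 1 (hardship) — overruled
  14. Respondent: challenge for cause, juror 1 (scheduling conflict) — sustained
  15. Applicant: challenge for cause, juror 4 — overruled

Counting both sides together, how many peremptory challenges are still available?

5

Applicant allotment: 4 base + 3 multi-party = 7. Respondent allotment: 4.
Applicant peremptories used: #5, #14, #7 — 3 (for-cause on #11, #10, #13, #1, #4 don't count).
Respondent peremptories used: #11, #2, #6 — 3 (for-cause on #10, #13, #8, #1 don't count).
Remaining: (7 − 3) + (4 − 3) = 5.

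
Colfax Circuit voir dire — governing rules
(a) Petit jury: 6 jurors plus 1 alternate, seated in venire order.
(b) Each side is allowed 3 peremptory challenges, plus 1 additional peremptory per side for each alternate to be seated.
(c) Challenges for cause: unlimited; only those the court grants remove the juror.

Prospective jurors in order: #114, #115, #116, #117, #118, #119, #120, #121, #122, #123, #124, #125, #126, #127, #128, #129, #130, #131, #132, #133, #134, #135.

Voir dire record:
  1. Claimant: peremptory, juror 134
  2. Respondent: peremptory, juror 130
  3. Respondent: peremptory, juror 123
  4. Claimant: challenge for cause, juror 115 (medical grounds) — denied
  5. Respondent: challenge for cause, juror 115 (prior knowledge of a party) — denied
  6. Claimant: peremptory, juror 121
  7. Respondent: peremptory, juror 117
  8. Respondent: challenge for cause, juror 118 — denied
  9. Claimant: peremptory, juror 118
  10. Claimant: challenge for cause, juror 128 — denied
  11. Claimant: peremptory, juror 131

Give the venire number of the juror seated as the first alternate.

Removed: #117, #118, #121, #123, #130, #131, #134. (#115, #128 stay — for-cause denied.)
Seating in order: seats 1–6 → #114, #115, #116, #119, #120, #122; alternates → #124.
So alternate 1 is #124.

124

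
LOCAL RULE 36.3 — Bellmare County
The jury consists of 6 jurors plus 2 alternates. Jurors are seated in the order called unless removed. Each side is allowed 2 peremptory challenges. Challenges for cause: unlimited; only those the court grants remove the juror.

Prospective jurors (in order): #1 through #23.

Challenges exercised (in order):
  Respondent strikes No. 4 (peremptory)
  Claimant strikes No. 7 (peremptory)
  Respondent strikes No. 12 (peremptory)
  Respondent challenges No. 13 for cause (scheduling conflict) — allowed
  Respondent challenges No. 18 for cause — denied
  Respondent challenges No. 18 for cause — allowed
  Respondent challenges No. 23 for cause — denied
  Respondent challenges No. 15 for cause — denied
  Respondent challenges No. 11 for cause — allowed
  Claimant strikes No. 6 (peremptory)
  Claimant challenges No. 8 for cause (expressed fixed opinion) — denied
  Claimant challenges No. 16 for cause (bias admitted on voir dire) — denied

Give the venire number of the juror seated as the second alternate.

14

Removed: #4, #6, #7, #11, #12, #13, #18. (#8, #15, #16, #23 stay — for-cause denied.)
Seating in order: seats 1–6 → #1, #2, #3, #5, #8, #9; alternates → #10, #14.
So alternate 2 is #14.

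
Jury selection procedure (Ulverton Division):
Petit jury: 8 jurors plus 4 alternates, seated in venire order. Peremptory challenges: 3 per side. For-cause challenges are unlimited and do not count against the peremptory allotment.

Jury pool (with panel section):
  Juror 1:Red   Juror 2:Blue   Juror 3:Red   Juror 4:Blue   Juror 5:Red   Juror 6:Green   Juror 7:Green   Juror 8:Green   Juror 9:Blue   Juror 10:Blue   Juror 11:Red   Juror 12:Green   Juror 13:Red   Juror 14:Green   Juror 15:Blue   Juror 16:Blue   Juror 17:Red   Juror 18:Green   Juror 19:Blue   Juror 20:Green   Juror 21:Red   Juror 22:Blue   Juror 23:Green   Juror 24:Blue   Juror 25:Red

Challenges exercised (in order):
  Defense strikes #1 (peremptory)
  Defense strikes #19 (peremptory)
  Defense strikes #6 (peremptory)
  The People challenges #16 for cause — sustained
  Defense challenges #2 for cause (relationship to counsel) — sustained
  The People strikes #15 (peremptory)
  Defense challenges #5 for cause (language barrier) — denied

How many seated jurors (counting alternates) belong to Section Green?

Removed: #1, #2, #6, #15, #16, #19.
Seated (12 incl. alternates): #3, #4, #5, #7, #8, #9, #10, #11, #12, #13, #14, #17.
Of those, in Section Green: #7, #8, #12, #14 → 4.

4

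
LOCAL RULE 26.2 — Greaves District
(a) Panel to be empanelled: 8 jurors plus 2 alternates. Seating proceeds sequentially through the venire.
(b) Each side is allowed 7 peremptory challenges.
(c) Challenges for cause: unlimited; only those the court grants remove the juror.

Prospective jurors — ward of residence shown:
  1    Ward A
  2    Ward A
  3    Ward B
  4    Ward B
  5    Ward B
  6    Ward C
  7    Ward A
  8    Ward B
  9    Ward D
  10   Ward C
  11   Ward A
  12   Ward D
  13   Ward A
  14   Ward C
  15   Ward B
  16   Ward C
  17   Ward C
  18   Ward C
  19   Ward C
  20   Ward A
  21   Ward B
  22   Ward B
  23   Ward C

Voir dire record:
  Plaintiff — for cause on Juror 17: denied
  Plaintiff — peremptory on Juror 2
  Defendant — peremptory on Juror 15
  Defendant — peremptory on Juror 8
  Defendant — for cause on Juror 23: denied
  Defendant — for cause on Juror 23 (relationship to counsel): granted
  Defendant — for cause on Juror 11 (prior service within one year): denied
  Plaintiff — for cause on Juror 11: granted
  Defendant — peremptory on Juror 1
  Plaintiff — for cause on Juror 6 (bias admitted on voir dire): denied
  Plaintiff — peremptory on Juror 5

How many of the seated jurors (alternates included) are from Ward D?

2

Removed: #1, #2, #5, #8, #11, #15, #23.
Seated (10 incl. alternates): #3, #4, #6, #7, #9, #10, #12, #13, #14, #16.
Of those, in Ward D: #9, #12 → 2.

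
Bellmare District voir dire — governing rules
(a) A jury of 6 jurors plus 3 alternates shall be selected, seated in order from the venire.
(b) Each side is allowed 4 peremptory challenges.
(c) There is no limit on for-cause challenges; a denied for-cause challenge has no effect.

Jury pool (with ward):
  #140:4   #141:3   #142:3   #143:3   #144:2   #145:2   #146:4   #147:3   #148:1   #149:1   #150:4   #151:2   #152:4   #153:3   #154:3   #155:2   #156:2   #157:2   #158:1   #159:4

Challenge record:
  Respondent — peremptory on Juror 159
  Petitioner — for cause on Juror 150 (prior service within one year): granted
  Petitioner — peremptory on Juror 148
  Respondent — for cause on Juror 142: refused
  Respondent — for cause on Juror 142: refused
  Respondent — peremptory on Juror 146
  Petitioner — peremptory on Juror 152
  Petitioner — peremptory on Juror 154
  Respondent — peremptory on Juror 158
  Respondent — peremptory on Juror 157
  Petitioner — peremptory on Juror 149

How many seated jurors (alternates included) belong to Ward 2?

Removed: #146, #148, #149, #150, #152, #154, #157, #158, #159.
Seated (9 incl. alternates): #140, #141, #142, #143, #144, #145, #147, #151, #153.
Of those, in Ward 2: #144, #145, #151 → 3.

3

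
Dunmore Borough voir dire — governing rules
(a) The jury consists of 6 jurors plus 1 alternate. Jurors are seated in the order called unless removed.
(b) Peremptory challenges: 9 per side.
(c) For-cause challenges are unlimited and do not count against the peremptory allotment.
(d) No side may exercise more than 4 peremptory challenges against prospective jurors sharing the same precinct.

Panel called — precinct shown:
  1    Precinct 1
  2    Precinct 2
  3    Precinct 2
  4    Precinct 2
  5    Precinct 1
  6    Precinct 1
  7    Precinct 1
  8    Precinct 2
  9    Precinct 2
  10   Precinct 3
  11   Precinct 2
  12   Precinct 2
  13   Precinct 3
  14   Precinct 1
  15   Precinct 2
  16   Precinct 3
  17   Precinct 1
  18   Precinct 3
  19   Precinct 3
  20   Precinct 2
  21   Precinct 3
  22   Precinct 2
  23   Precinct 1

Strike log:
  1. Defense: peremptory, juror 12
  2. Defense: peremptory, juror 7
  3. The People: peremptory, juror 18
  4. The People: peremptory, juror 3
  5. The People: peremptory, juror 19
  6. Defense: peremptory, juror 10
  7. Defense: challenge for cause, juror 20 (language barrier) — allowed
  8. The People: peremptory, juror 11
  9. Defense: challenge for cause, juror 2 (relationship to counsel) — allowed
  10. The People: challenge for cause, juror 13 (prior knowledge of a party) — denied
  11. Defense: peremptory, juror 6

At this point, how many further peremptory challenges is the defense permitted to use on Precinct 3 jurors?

3

Defense peremptories so far: #12, #7, #10, #6 — 4 of 9 used, 5 left overall.
Against Precinct 3: #10 — 1 used; per-precinct cap 4 leaves 3.
Binding limit: min(5, 3) = 3.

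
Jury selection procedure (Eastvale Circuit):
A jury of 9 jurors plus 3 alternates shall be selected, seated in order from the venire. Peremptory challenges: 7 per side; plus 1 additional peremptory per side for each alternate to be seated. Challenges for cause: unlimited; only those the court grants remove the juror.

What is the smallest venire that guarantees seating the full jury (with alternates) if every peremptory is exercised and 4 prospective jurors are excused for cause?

36

Seats to fill: 9 + 3 alternates = 12.
Peremptories: 7 + 1×3 = 10 per side × 2 sides = 20.
For-cause removals: 4.
Minimum venire: 12 + 20 + 4 = 36.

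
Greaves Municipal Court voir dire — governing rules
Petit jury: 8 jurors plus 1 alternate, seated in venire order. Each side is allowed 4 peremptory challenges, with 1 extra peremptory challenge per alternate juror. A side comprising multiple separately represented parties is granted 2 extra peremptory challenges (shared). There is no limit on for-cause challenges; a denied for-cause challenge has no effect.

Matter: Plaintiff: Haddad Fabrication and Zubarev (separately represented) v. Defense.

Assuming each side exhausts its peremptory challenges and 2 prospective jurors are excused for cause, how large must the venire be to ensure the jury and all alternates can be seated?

Seats to fill: 8 + 1 alternates = 9.
Peremptories — Plaintiff: 4 + 1×1 + 2 = 7; Defense: 4 + 1×1 = 5; total 12.
For-cause removals: 2.
Minimum venire: 9 + 12 + 2 = 23.

23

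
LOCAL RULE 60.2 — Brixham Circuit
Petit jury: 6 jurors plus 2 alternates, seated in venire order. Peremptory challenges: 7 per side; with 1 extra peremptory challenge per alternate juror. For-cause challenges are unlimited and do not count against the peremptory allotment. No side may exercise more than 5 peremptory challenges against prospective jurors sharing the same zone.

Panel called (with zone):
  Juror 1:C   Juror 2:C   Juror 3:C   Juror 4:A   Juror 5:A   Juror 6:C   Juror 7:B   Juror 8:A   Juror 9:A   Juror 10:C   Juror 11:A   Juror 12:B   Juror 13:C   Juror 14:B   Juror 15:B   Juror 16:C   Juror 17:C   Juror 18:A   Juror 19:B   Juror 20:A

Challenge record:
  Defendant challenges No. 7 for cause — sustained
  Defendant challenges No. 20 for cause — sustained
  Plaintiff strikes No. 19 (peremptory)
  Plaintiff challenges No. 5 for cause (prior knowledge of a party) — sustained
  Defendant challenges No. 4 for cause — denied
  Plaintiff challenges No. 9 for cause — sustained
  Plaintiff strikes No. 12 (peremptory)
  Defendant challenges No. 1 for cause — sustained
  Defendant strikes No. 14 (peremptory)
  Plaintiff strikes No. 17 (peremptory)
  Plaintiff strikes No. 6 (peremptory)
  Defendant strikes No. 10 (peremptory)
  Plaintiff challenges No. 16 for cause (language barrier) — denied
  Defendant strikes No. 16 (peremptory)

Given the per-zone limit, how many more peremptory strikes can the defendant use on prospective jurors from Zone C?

3

Defendant peremptories so far: #14, #10, #16 — 3 of 9 used, 6 left overall.
Against Zone C: #10, #16 — 2 used; per-zone cap 5 leaves 3.
Binding limit: min(6, 3) = 3.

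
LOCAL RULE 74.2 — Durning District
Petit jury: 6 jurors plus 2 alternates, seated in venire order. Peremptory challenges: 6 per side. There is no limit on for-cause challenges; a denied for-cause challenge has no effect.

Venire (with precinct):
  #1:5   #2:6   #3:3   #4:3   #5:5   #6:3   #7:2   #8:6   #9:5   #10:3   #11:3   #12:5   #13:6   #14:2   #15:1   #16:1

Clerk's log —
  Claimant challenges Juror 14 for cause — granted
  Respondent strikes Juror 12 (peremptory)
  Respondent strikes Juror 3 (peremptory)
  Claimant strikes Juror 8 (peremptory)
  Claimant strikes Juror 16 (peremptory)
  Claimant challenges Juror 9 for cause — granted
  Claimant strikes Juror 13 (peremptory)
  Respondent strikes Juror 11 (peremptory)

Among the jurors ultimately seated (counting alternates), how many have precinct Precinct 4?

0

Removed: #3, #8, #9, #11, #12, #13, #14, #16.
Seated (8 incl. alternates): #1, #2, #4, #5, #6, #7, #10, #15.
None of those are in Precinct 4 → 0.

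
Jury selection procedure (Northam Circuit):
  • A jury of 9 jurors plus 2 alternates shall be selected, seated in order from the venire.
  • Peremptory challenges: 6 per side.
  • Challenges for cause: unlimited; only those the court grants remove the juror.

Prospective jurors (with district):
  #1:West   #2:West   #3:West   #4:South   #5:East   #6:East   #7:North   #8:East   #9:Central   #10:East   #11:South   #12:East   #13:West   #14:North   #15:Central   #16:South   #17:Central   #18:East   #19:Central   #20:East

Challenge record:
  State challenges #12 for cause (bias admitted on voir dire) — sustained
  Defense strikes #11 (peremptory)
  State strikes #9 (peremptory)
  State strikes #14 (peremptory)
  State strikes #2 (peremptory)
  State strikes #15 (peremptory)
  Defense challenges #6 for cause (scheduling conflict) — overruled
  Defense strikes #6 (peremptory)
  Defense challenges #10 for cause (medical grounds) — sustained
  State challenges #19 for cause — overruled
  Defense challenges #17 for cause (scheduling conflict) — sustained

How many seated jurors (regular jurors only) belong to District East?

Removed: #2, #6, #9, #10, #11, #12, #14, #15, #17.
Seated jurors 1–9: #1, #3, #4, #5, #7, #8, #13, #16, #18 (alternates #19, #20 not counted).
Of those, in District East: #5, #8, #18 → 3.

3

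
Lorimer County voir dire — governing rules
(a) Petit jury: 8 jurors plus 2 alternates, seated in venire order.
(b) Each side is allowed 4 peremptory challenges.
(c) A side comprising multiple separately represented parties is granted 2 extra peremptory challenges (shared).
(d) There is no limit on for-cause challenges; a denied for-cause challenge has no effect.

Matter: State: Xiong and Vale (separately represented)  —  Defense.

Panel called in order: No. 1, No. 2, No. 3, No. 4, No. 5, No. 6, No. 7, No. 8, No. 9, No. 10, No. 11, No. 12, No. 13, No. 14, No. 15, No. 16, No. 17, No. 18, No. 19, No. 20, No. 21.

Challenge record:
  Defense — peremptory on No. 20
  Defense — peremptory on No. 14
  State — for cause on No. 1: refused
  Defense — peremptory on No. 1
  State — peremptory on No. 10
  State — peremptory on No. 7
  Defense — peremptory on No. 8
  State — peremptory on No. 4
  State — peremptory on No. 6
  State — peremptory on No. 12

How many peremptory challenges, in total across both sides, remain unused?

1

State allotment: 4 base + 2 multi-party = 6. Defense allotment: 4.
State peremptories used: #10, #7, #4, #6, #12 — 5 (the for-cause on #1 doesn't count).
Defense peremptories used: #20, #14, #1, #8 — 4.
Remaining: (6 − 5) + (4 − 4) = 1.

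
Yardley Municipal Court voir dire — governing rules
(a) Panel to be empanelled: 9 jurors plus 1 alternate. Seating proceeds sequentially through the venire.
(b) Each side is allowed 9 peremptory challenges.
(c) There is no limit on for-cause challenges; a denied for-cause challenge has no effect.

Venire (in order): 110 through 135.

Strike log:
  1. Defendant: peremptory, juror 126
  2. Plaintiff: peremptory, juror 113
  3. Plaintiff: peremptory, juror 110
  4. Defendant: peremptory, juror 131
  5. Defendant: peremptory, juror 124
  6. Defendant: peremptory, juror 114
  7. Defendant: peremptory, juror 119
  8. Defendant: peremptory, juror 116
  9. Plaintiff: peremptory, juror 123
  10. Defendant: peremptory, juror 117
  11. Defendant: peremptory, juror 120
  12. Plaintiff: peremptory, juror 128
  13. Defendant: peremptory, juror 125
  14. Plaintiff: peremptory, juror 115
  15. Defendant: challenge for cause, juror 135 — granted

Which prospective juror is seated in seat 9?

Removed: #110, #113, #114, #115, #116, #117, #119, #120, #123, #124, #125, #126, #128, #131, #135.
Filling seats in venire order through position 9: #111, #112, #118, #121, #122, #127, #129, #130, #132.
So seat 9 is #132.

132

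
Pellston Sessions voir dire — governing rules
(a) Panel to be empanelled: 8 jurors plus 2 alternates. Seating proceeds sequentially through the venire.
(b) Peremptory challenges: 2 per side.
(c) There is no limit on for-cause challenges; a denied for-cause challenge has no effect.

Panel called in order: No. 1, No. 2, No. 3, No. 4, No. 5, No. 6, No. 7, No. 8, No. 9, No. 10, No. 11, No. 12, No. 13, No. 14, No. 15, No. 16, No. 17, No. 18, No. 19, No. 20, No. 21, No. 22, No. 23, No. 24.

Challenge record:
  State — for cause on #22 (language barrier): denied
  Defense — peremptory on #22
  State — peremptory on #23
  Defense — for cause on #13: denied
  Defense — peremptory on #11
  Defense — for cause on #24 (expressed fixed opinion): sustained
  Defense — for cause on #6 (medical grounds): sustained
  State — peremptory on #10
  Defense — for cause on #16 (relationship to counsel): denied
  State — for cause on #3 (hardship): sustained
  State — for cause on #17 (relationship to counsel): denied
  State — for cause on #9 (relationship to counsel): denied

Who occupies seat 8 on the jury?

Removed: #3, #6, #10, #11, #22, #23, #24. (#9, #13, #16, #17 stay — for-cause denied.)
Seating in order: seats 1–8 → #1, #2, #4, #5, #7, #8, #9, #12; alternates → #13, #14.
So seat 8 is #12.

12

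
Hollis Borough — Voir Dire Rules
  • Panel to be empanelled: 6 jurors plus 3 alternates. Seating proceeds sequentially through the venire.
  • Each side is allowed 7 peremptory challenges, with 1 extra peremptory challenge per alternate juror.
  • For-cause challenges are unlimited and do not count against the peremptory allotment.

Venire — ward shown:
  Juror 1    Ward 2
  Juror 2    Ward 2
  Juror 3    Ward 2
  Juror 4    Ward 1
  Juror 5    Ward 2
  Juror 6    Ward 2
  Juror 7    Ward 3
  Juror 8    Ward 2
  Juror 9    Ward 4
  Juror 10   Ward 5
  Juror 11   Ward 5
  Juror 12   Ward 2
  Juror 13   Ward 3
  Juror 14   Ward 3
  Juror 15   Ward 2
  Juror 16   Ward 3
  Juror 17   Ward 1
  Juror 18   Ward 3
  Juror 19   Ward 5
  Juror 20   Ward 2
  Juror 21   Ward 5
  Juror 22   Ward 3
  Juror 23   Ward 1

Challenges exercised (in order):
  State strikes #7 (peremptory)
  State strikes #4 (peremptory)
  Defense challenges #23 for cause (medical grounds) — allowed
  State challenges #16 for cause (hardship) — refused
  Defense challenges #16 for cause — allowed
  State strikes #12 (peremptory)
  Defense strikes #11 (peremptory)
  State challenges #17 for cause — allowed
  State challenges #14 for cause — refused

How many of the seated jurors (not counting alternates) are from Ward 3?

Removed: #4, #7, #11, #12, #16, #17, #23.
Seated jurors 1–6: #1, #2, #3, #5, #6, #8 (alternates #9, #10, #13 not counted).
None of those are in Ward 3 → 0.

0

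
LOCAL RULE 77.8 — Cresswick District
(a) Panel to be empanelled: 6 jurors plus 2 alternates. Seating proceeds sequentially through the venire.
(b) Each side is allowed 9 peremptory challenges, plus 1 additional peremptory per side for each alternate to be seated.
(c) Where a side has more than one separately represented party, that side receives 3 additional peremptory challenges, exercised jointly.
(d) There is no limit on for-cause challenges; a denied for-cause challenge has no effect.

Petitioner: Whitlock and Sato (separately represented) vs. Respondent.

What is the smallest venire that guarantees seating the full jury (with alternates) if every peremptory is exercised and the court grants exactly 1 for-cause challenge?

34

Seats to fill: 6 + 2 alternates = 8.
Peremptories — Petitioner: 9 + 1×2 + 3 = 14; Respondent: 9 + 1×2 = 11; total 25.
For-cause removals: 1.
Minimum venire: 8 + 25 + 1 = 34.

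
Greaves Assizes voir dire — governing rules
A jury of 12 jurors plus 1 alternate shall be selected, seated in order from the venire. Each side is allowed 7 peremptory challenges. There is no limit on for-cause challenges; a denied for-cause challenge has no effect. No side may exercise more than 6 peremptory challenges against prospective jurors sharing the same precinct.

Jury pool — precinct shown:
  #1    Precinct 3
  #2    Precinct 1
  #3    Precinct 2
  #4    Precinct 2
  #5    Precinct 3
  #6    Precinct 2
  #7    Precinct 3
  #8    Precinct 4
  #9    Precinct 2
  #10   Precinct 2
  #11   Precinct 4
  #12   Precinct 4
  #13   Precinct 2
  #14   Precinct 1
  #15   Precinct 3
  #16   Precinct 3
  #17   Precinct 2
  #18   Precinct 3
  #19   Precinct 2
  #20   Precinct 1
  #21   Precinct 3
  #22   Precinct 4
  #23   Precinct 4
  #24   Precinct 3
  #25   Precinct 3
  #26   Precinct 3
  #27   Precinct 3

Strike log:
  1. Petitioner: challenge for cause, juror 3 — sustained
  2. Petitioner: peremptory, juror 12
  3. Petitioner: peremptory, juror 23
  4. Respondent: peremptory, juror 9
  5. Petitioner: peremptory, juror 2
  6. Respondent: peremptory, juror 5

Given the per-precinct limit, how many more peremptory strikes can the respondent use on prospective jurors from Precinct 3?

5

Respondent peremptories so far: #9, #5 — 2 of 7 used, 5 left overall.
Against Precinct 3: #5 — 1 used; per-precinct cap 6 leaves 5.
Binding limit: min(5, 5) = 5.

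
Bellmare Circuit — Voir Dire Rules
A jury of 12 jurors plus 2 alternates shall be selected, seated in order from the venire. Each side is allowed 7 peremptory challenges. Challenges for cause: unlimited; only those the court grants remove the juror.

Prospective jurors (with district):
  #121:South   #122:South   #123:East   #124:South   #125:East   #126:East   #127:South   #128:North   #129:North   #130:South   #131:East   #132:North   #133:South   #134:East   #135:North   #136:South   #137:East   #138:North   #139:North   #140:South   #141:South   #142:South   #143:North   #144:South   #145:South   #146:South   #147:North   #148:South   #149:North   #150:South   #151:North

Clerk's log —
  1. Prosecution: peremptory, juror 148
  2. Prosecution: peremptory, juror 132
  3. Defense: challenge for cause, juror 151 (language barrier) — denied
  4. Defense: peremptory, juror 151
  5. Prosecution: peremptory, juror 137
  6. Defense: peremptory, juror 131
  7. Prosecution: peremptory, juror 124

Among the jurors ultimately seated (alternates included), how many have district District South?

Removed: #124, #131, #132, #137, #148, #151.
Seated (14 incl. alternates): #121, #122, #123, #125, #126, #127, #128, #129, #130, #133, #134, #135, #136, #138.
Of those, in District South: #121, #122, #127, #130, #133, #136 → 6.

6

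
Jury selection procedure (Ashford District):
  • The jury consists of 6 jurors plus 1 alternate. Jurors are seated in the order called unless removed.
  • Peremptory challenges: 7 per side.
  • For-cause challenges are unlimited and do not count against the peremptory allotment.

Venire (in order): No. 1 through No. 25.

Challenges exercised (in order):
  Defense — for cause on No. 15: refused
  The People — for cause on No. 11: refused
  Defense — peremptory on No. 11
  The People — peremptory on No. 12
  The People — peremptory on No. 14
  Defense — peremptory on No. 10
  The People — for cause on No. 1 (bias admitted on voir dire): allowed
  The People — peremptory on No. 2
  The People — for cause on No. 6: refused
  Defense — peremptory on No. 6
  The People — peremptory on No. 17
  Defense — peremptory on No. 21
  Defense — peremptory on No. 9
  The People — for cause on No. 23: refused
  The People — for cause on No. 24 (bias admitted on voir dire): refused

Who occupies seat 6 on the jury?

Removed: #1, #2, #6, #9, #10, #11, #12, #14, #17, #21. (#15, #23, #24 stay — for-cause denied.)
Seating in order: seats 1–6 → #3, #4, #5, #7, #8, #13; alternates → #15.
So seat 6 is #13.

13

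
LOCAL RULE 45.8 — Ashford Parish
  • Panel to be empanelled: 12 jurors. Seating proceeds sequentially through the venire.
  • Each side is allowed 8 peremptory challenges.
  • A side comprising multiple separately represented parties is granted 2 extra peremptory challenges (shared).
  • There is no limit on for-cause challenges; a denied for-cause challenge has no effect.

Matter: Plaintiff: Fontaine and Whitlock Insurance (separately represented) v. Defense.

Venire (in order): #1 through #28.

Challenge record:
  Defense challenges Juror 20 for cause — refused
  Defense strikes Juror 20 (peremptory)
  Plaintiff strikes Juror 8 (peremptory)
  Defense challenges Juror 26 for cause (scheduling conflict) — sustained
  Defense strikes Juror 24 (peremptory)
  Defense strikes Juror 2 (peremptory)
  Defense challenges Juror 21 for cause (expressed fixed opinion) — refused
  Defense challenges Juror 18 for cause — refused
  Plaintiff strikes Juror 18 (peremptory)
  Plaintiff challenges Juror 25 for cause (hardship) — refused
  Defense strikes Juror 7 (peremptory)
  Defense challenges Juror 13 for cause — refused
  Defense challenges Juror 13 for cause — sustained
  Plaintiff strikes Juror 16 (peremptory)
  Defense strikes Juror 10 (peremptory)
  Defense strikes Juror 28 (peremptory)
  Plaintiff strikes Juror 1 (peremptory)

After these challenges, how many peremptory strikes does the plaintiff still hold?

6

Plaintiff allotment: 8 base + 2 multi-party = 10.
Plaintiff peremptories used: #8, #18, #16, #1 — 4 (the for-cause on #25 doesn't count).
Remaining: 10 − 4 = 6.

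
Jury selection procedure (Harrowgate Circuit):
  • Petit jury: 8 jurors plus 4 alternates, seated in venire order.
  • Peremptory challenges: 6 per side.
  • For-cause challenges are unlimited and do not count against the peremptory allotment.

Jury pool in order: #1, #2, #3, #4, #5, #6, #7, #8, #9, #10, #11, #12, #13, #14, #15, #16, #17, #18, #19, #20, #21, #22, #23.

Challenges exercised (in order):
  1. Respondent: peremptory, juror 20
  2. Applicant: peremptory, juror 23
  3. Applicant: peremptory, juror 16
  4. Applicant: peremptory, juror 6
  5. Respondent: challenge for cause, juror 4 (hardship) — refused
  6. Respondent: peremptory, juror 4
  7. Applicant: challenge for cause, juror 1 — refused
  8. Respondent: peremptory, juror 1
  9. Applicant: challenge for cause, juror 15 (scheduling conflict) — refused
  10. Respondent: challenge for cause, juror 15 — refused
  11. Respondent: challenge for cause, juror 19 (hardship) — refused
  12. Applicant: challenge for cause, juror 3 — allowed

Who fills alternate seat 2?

Removed: #1, #3, #4, #6, #16, #20, #23. (#15, #19 stay — for-cause denied.)
Filling seats in venire order through position 10: #2, #5, #7, #8, #9, #10, #11, #12, #13, #14.
So alternate 2 is #14.

14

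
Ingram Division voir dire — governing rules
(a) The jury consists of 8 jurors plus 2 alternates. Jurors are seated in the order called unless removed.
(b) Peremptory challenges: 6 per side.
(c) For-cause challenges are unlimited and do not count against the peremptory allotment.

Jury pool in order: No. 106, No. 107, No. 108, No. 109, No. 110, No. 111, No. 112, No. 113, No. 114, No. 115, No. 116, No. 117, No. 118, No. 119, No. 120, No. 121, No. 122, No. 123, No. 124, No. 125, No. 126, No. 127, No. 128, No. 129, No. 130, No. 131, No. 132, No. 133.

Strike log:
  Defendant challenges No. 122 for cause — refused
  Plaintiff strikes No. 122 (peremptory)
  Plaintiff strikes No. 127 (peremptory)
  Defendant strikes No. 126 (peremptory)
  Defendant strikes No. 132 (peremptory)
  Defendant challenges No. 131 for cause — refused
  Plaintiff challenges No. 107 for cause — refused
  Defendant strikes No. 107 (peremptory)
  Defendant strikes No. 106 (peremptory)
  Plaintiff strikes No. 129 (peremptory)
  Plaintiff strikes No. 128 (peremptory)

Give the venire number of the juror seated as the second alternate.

117

Removed: #106, #107, #122, #126, #127, #128, #129, #132. (#131 stays — for-cause denied.)
Seating in order: seats 1–8 → #108, #109, #110, #111, #112, #113, #114, #115; alternates → #116, #117.
So alternate 2 is #117.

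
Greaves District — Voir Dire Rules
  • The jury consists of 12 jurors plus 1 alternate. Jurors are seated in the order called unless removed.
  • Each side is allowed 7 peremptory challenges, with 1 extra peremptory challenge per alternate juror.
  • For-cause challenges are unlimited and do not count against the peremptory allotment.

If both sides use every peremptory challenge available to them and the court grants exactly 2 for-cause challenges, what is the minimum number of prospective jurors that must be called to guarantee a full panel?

Seats to fill: 12 + 1 alternates = 13.
Peremptories: 7 + 1×1 = 8 per side × 2 sides = 16.
For-cause removals: 2.
Minimum venire: 13 + 16 + 2 = 31.

31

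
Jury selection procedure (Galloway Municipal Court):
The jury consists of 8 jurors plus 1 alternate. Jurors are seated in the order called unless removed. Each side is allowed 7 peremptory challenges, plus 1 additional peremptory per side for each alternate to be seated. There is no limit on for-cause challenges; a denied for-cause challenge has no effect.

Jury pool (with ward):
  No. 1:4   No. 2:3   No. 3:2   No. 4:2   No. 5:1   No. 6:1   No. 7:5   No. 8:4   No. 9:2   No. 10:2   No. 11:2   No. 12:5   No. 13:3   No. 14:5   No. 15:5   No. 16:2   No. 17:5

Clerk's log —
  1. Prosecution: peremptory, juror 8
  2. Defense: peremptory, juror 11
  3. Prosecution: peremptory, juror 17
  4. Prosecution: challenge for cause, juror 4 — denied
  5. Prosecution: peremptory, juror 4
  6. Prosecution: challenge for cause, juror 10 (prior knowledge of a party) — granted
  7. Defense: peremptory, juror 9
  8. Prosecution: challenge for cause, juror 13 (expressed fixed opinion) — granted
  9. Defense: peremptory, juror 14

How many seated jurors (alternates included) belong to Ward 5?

Removed: #4, #8, #9, #10, #11, #13, #14, #17.
Seated (9 incl. alternates): #1, #2, #3, #5, #6, #7, #12, #15, #16.
Of those, in Ward 5: #7, #12, #15 → 3.

3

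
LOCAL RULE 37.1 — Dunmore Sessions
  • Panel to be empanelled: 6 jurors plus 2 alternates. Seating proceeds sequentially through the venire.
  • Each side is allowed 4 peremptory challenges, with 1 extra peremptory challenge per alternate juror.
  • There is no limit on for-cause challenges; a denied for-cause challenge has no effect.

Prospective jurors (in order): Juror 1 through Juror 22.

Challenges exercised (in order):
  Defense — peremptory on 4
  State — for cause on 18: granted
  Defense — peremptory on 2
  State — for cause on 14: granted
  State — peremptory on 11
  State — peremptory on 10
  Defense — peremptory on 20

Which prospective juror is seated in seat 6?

8

Removed: #2, #4, #10, #11, #14, #18, #20.
Seating in order: seats 1–6 → #1, #3, #5, #6, #7, #8; alternates → #9, #12.
So seat 6 is #8.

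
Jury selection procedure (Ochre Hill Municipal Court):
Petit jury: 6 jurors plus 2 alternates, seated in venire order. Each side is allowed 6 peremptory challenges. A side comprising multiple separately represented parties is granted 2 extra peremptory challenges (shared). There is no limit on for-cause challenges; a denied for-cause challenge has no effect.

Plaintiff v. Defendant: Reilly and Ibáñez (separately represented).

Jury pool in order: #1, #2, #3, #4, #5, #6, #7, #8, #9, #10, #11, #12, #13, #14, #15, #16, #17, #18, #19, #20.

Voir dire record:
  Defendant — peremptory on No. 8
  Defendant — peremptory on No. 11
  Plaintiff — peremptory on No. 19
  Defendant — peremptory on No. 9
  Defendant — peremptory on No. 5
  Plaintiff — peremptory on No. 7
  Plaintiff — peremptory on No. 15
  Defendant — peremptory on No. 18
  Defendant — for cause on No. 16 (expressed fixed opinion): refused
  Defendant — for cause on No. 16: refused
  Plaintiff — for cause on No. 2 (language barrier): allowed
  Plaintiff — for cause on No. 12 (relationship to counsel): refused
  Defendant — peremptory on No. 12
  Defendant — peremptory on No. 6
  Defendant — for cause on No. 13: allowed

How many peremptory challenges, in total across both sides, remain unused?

Plaintiff allotment: 6. Defendant allotment: 6 base + 2 multi-party = 8.
Plaintiff peremptories used: #19, #7, #15 — 3 (for-cause on #2, #12 don't count).
Defendant peremptories used: #8, #11, #9, #5, #18, #12, #6 — 7 (for-cause on #16, #16, #13 don't count).
Remaining: (6 − 3) + (8 − 7) = 4.

4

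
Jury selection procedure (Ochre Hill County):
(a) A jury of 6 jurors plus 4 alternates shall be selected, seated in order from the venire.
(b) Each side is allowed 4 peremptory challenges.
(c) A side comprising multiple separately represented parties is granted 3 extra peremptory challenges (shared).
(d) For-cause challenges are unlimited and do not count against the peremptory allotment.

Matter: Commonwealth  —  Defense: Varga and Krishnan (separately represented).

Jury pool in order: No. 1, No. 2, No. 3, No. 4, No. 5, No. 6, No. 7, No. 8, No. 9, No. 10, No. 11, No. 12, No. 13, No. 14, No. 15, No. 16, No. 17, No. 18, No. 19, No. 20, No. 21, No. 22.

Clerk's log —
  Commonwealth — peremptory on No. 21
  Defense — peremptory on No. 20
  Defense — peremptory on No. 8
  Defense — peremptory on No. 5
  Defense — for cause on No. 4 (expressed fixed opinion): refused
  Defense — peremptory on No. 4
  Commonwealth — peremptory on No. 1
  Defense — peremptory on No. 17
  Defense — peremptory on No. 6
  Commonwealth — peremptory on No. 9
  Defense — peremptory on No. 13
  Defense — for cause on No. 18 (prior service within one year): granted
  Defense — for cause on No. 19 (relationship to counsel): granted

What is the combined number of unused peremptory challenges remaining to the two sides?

Commonwealth allotment: 4. Defense allotment: 4 base + 3 multi-party = 7.
Commonwealth peremptories used: #21, #1, #9 — 3.
Defense peremptories used: #20, #8, #5, #4, #17, #6, #13 — 7 (for-cause on #4, #18, #19 don't count).
Remaining: (4 − 3) + (7 − 7) = 1.

1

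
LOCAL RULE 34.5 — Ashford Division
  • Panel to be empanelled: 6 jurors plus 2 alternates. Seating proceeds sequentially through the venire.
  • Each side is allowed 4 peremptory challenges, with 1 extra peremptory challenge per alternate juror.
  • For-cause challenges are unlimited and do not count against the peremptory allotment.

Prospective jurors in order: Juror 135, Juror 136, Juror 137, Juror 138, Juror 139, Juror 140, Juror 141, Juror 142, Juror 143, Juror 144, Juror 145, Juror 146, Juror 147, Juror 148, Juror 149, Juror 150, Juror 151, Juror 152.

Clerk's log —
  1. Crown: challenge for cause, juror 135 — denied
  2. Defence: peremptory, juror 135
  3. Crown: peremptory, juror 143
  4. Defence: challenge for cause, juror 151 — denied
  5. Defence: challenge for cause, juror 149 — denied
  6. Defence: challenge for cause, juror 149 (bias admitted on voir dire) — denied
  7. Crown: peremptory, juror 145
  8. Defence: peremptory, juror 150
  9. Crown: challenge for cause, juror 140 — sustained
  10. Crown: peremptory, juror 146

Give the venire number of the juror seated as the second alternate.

147

Removed: #135, #140, #143, #145, #146, #150. (#149, #151 stay — for-cause denied.)
Seating in order: seats 1–6 → #136, #137, #138, #139, #141, #142; alternates → #144, #147.
So alternate 2 is #147.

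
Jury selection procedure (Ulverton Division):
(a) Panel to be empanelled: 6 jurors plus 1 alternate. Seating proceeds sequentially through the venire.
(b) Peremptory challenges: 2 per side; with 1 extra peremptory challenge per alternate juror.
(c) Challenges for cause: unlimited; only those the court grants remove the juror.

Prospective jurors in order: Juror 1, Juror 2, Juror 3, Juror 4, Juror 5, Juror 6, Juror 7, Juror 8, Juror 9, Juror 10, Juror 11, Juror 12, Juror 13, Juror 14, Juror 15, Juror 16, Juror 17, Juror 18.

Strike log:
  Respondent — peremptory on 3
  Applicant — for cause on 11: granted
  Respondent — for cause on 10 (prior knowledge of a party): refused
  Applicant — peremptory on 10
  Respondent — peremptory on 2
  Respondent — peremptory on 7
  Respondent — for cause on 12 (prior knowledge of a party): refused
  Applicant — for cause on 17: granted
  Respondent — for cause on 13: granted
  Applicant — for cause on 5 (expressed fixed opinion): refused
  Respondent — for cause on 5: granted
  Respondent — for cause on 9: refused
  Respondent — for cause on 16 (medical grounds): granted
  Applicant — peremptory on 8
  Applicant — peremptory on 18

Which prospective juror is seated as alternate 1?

15

Removed: #2, #3, #5, #7, #8, #10, #11, #13, #16, #17, #18. (#9, #12 stay — for-cause denied.)
Seating in order: seats 1–6 → #1, #4, #6, #9, #12, #14; alternates → #15.
So alternate 1 is #15.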